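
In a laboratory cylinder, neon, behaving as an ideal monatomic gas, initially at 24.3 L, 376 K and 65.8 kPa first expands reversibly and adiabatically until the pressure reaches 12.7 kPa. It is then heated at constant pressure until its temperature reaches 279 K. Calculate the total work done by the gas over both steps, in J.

1510 J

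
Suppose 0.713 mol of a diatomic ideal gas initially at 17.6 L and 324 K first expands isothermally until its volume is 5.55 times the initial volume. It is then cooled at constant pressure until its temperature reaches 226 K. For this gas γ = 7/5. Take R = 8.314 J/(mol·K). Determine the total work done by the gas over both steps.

2710 J

P₁ = nRT₁/V₁ = 0.713×8.314×324/17.6 = 109 kPa.
Step 1 — Isothermal: T stays 324 K; PV = const ⇒ V₂ = 97.7 L, P₂ = 19.7 kPa.
ΔU = 0 (ideal gas, T constant).
W = nRT ln(V₂/V₁) = 0.713×8.314×324×ln(5.55) = 3290 J.
Q = ΔU + W = 3290 J.
State after step 1: P = 19.7 kPa, V = 97.7 L, T = 324 K.
Step 2 — Isobaric: P stays 19.7 kPa; V/T = const ⇒ T₂ = 226 K, V₂ = 68.1 L.
W = PΔV = 19.7×(68.1−97.7) kPa·L = -581 J.
ΔU = nCvΔT = 0.713×20.8×(226−324) = -1450 J.
Q = ΔU + W = nCpΔT = -2030 J.
Net over both steps: W = 2710 J, Q = 1260 J, ΔU = -1450 J.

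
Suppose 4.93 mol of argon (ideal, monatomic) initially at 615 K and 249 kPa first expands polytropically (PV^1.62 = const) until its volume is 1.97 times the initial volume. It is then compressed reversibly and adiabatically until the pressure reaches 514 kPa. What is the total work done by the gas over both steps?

-12700 J

V₁ = nRT₁/P₁ = 4.93×8.314×615/249 = 101 L.
Step 1 — Polytropic n=1.62: T₂ = T₁(V₁/V₂)^(n−1) = 615×(0.508)^0.62 = 404 K; P₂ = P₁(V₁/V₂)^n = 83.0 kPa.
W = (P₁V₁−P₂V₂)/(n−1) = (249×101−83.0×199)/0.62 = 14000 J.
ΔU = nCvΔT = 4.93×12.5×(404−615) = -13000 J.
Q = ΔU + W = 977 J.
State after step 1: P = 83.0 kPa, V = 199 L, T = 404 K.
Step 2 — Adiabatic: T₂/T₁ = (P₂/P₁)^((γ−1)/γ) ⇒ T₂ = 404×(6.19)^0.400 = 838 K; V₂ = 66.8 L.
ΔU = nCvΔT = 4.93×12.5×(838−404) = 26700 J.
Q = 0 for an adiabatic process, so W = −ΔU = -26700 J.
Net over both steps: W = -12700 J, Q = 977 J, ΔU = 13700 J.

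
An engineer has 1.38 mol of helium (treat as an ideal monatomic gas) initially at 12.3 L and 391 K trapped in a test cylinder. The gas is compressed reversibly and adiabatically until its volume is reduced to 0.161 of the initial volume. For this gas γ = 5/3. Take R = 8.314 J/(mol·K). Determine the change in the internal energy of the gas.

P₁ = nRT₁/V₁ = 1.38×8.314×391/12.3 = 365 kPa.
Adiabatic: TV^(γ−1) = const ⇒ T₂ = 391×(6.21)^0.667 = 1320 K; PV^γ = const ⇒ P₂ = 7650 kPa.
For an ideal gas ΔU = nCvΔT with Cv = (3/2)R = 12.5 J/(mol·K).
ΔU = 1.38×12.5×(1320−391) = 16000 J.

16000 J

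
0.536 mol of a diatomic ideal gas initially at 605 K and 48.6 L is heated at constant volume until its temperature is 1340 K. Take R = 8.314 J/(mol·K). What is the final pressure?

P₁ = nRT₁/V₁ = 0.536×8.314×605/48.6 = 55.5 kPa.
Isochoric: V stays 48.6 L; P/T = const ⇒ T₂ = 1340 K, P₂ = 123 kPa.

123 kPa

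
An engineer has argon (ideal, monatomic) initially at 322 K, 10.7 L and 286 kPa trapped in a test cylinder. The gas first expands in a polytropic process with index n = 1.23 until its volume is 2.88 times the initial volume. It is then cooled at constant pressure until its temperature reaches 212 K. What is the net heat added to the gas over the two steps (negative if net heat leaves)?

n = P₁V₁/(RT₁) = 286×10.7/(8.314×322) = 1.14 mol.
Step 1 — Polytropic n=1.23: T₂ = T₁(V₁/V₂)^(n−1) = 322×(0.347)^0.23 = 252 K; P₂ = P₁(V₁/V₂)^n = 77.9 kPa.
W = (P₁V₁−P₂V₂)/(n−1) = (286×10.7−77.9×30.8)/0.23 = 2870 J.
ΔU = nCvΔT = 1.14×12.5×(252−322) = -991 J.
Q = ΔU + W = 1880 J.
State after step 1: P = 77.9 kPa, V = 30.8 L, T = 252 K.
Step 2 — Isobaric: P stays 77.9 kPa; V/T = const ⇒ T₂ = 212 K, V₂ = 25.9 L.
W = PΔV = 77.9×(25.9−30.8) kPa·L = -385 J.
ΔU = nCvΔT = 1.14×12.5×(212−252) = -577 J.
Q = ΔU + W = nCpΔT = -961 J.
Net over both steps: W = 2490 J, Q = 921 J, ΔU = -1570 J.

921 J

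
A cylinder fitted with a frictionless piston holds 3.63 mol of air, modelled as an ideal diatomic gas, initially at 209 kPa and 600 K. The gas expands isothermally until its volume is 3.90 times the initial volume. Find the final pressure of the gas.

V₁ = nRT₁/P₁ = 3.63×8.314×600/209 = 86.6 L.
Isothermal: T stays 600 K; PV = const ⇒ V₂ = 338 L, P₂ = 53.6 kPa.

53.6 kPa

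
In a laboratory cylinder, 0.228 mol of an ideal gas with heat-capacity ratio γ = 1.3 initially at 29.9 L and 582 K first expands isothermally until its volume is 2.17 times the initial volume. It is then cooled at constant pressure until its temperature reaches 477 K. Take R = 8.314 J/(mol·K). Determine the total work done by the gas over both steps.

656 J

P₁ = nRT₁/V₁ = 0.228×8.314×582/29.9 = 36.9 kPa.
Step 1 — Isothermal: T stays 582 K; PV = const ⇒ V₂ = 64.9 L, P₂ = 17.0 kPa.
ΔU = 0 (ideal gas, T constant).
W = nRT ln(V₂/V₁) = 0.228×8.314×582×ln(2.17) = 855 J.
Q = ΔU + W = 855 J.
State after step 1: P = 17.0 kPa, V = 64.9 L, T = 582 K.
Step 2 — Isobaric: P stays 17.0 kPa; V/T = const ⇒ T₂ = 477 K, V₂ = 53.2 L.
W = PΔV = 17.0×(53.2−64.9) kPa·L = -199 J.
ΔU = nCvΔT = 0.228×27.7×(477−582) = -663 J.
Q = ΔU + W = nCpΔT = -862 J.
Net over both steps: W = 656 J, Q = -7.79 J, ΔU = -663 J.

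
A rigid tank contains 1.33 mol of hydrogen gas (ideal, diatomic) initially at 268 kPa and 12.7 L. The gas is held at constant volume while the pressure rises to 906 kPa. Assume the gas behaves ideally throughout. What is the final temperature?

T₁ = P₁V₁/(nR) = 268×12.7/(1.33×8.314) = 308 K.
Isochoric: V stays 12.7 L; P/T = const ⇒ T₂ = 1040 K, P₂ = 906 kPa.

1040 K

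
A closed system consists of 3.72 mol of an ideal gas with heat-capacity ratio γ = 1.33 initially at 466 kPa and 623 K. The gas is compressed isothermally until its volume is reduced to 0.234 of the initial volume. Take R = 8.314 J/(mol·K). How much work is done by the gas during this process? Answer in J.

V₁ = nRT₁/P₁ = 3.72×8.314×623/466 = 41.3 L.
Isothermal: T stays 623 K; PV = const ⇒ V₂ = 9.68 L, P₂ = 1990 kPa.
W = nRT ln(V₂/V₁) = 3.72×8.314×623×ln(0.234) = -28000 J.

-28000 J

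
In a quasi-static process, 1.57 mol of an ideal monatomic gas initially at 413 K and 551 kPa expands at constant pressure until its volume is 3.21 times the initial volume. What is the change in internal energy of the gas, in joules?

17900 J

V₁ = nRT₁/P₁ = 1.57×8.314×413/551 = 9.78 L.
Isobaric: P stays 551 kPa; V/T = const ⇒ T₂ = 1330 K, V₂ = 31.4 L.
For an ideal gas ΔU = nCvΔT with Cv = (3/2)R = 12.5 J/(mol·K).
ΔU = 1.57×12.5×(1330−413) = 17900 J.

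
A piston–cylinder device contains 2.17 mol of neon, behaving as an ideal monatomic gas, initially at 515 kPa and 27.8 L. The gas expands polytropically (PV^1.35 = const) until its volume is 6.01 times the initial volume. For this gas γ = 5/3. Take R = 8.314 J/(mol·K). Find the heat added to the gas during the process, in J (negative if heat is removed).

T₁ = P₁V₁/(nR) = 515×27.8/(2.17×8.314) = 794 K.
Polytropic n=1.35: T₂ = T₁(V₁/V₂)^(n−1) = 794×(0.166)^0.35 = 424 K; P₂ = P₁(V₁/V₂)^n = 45.7 kPa.
W = (P₁V₁−P₂V₂)/(n−1) = (515×27.8−45.7×167)/0.35 = 19100 J.
ΔU = nCvΔT = 2.17×12.5×(424−794) = -10000 J.
Q = ΔU + W = 9060 J.

9060 J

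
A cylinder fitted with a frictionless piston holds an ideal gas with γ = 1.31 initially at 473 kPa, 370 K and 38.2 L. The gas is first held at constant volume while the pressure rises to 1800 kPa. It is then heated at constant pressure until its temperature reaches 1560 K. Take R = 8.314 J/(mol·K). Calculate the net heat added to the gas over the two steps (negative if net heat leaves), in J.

195000 J

n = P₁V₁/(RT₁) = 473×38.2/(8.314×370) = 5.87 mol.
Step 1 — Isochoric: V stays 38.2 L; P/T = const ⇒ T₂ = 1410 K, P₂ = 1800 kPa.
W = 0 (no volume change).
ΔU = nCvΔT = 5.87×26.8×(1410−370) = 164000 J.
Q = ΔU = 164000 J.
State after step 1: P = 1800 kPa, V = 38.2 L, T = 1410 K.
Step 2 — Isobaric: P stays 1800 kPa; V/T = const ⇒ T₂ = 1560 K, V₂ = 42.3 L.
W = PΔV = 1800×(42.3−38.2) kPa·L = 7420 J.
ΔU = nCvΔT = 5.87×26.8×(1560−1410) = 23900 J.
Q = ΔU + W = nCpΔT = 31400 J.
Net over both steps: W = 7420 J, Q = 195000 J, ΔU = 187000 J.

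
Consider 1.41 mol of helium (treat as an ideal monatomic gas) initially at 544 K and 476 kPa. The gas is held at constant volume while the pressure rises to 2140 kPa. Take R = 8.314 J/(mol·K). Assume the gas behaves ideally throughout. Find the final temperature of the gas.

V₁ = nRT₁/P₁ = 1.41×8.314×544/476 = 13.4 L.
Isochoric: V stays 13.4 L; P/T = const ⇒ T₂ = 2450 K, P₂ = 2140 kPa.

2450 K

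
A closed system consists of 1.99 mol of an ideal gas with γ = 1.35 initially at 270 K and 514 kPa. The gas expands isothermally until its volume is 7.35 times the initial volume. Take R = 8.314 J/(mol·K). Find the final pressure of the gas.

69.9 kPa

V₁ = nRT₁/P₁ = 1.99×8.314×270/514 = 8.69 L.
Isothermal: T stays 270 K; PV = const ⇒ V₂ = 63.9 L, P₂ = 69.9 kPa.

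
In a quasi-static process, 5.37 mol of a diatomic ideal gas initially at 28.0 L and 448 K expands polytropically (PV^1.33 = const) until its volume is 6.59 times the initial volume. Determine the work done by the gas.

28100 J

P₁ = nRT₁/V₁ = 5.37×8.314×448/28.0 = 714 kPa.
Polytropic n=1.33: T₂ = T₁(V₁/V₂)^(n−1) = 448×(0.152)^0.33 = 240 K; P₂ = P₁(V₁/V₂)^n = 58.2 kPa.
W = (P₁V₁−P₂V₂)/(n−1) = (714×28.0−58.2×185)/0.33 = 28100 J.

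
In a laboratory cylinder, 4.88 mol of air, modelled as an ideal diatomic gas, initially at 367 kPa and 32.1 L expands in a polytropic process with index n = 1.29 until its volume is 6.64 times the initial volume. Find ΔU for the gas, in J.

T₁ = P₁V₁/(nR) = 367×32.1/(4.88×8.314) = 290 K.
Polytropic n=1.29: T₂ = T₁(V₁/V₂)^(n−1) = 290×(0.151)^0.29 = 168 K; P₂ = P₁(V₁/V₂)^n = 31.9 kPa.
For an ideal gas ΔU = nCvΔT with Cv = (5/2)R = 20.8 J/(mol·K).
ΔU = 4.88×20.8×(168−290) = -12400 J.

-12400 J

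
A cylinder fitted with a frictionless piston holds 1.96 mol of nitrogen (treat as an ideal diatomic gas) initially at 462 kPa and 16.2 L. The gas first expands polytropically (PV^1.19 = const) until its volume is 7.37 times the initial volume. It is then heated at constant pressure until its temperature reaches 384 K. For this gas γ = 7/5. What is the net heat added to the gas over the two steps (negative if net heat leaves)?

T₁ = P₁V₁/(nR) = 462×16.2/(1.96×8.314) = 459 K.
Step 1 — Polytropic n=1.19: T₂ = T₁(V₁/V₂)^(n−1) = 459×(0.136)^0.19 = 314 K; P₂ = P₁(V₁/V₂)^n = 42.9 kPa.
W = (P₁V₁−P₂V₂)/(n−1) = (462×16.2−42.9×119)/0.19 = 12400 J.
ΔU = nCvΔT = 1.96×20.8×(314−459) = -5910 J.
Q = ΔU + W = 6530 J.
State after step 1: P = 42.9 kPa, V = 119 L, T = 314 K.
Step 2 — Isobaric: P stays 42.9 kPa; V/T = const ⇒ T₂ = 384 K, V₂ = 146 L.
W = PΔV = 42.9×(146−119) kPa·L = 1140 J.
ΔU = nCvΔT = 1.96×20.8×(384−314) = 2840 J.
Q = ΔU + W = nCpΔT = 3980 J.
Net over both steps: W = 13600 J, Q = 10500 J, ΔU = -3070 J.

10500 J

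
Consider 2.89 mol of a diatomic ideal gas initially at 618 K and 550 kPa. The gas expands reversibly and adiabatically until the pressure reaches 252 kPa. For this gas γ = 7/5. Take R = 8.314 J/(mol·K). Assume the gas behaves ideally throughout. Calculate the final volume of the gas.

47.1 L

V₁ = nRT₁/P₁ = 2.89×8.314×618/550 = 27.0 L.
Adiabatic: T₂/T₁ = (P₂/P₁)^((γ−1)/γ) ⇒ T₂ = 618×(0.458)^0.286 = 494 K; V₂ = 47.1 L.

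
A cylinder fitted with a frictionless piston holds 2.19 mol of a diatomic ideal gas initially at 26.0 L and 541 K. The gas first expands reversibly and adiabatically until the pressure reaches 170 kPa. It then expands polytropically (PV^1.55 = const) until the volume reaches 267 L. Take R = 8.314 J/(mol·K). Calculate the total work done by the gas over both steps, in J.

P₁ = nRT₁/V₁ = 2.19×8.314×541/26.0 = 379 kPa.
Step 1 — Adiabatic: T₂/T₁ = (P₂/P₁)^((γ−1)/γ) ⇒ T₂ = 541×(0.449)^0.286 = 430 K; V₂ = 46.1 L.
ΔU = nCvΔT = 2.19×20.8×(430−541) = -5040 J.
Q = 0 for an adiabatic process, so W = −ΔU = 5040 J.
State after step 1: P = 170 kPa, V = 46.1 L, T = 430 K.
Step 2 — Polytropic n=1.55: T₂ = T₁(V₁/V₂)^(n−1) = 430×(0.173)^0.55 = 164 K; P₂ = P₁(V₁/V₂)^n = 11.2 kPa.
W = (P₁V₁−P₂V₂)/(n−1) = (170×46.1−11.2×267)/0.55 = 8820 J.
ΔU = nCvΔT = 2.19×20.8×(164−430) = -12100 J.
Q = ΔU + W = -3310 J.
Net over both steps: W = 13900 J, Q = -3310 J, ΔU = -17200 J.

13900 J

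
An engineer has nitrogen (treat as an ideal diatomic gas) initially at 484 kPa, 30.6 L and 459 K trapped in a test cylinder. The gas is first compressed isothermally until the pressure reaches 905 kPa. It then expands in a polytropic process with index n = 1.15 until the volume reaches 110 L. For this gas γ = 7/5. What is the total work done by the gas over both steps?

15300 J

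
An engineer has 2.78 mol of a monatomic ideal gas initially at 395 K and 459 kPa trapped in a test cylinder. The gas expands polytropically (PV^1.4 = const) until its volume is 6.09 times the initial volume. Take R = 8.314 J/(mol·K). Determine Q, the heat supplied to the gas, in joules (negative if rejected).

4700 J

V₁ = nRT₁/P₁ = 2.78×8.314×395/459 = 19.9 L.
Polytropic n=1.4: T₂ = T₁(V₁/V₂)^(n−1) = 395×(0.164)^0.40 = 192 K; P₂ = P₁(V₁/V₂)^n = 36.6 kPa.
W = (P₁V₁−P₂V₂)/(n−1) = (459×19.9−36.6×121)/0.40 = 11700 J.
ΔU = nCvΔT = 2.78×12.5×(192−395) = -7050 J.
Q = ΔU + W = 4700 J.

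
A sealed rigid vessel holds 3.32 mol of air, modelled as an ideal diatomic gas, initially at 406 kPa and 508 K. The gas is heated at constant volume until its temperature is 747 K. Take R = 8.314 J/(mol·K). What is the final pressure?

V₁ = nRT₁/P₁ = 3.32×8.314×508/406 = 34.5 L.
Isochoric: V stays 34.5 L; P/T = const ⇒ T₂ = 747 K, P₂ = 597 kPa.

597 kPa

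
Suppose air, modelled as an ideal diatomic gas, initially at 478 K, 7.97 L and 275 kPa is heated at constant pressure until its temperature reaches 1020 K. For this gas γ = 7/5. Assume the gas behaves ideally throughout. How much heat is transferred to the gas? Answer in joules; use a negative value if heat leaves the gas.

n = P₁V₁/(RT₁) = 275×7.97/(8.314×478) = 0.552 mol.
Isobaric: P stays 275 kPa; V/T = const ⇒ T₂ = 1020 K, V₂ = 17.0 L.
W = PΔV = 275×(17.0−7.97) kPa·L = 2490 J.
ΔU = nCvΔT = 0.552×20.8×(1020−478) = 6210 J.
Q = ΔU + W = nCpΔT = 8700 J.

8700 J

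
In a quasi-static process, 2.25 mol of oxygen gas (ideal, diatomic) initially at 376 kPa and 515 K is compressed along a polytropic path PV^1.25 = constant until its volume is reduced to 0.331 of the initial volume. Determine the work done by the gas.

V₁ = nRT₁/P₁ = 2.25×8.314×515/376 = 25.6 L.
Polytropic n=1.25: T₂ = T₁(V₁/V₂)^(n−1) = 515×(3.02)^0.25 = 679 K; P₂ = P₁(V₁/V₂)^n = 1500 kPa.
W = (P₁V₁−P₂V₂)/(n−1) = (376×25.6−1500×8.48)/0.25 = -12300 J.

-12300 J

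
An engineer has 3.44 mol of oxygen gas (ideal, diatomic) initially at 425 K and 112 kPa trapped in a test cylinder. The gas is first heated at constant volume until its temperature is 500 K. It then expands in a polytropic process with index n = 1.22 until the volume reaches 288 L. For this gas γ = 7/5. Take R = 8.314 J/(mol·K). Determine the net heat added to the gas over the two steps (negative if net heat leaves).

11000 J

V₁ = nRT₁/P₁ = 3.44×8.314×425/112 = 109 L.
Step 1 — Isochoric: V stays 109 L; P/T = const ⇒ T₂ = 500 K, P₂ = 132 kPa.
W = 0 (no volume change).
ΔU = nCvΔT = 3.44×20.8×(500−425) = 5360 J.
Q = ΔU = 5360 J.
State after step 1: P = 132 kPa, V = 109 L, T = 500 K.
Step 2 — Polytropic n=1.22: T₂ = T₁(V₁/V₂)^(n−1) = 500×(0.377)^0.22 = 403 K; P₂ = P₁(V₁/V₂)^n = 40.1 kPa.
W = (P₁V₁−P₂V₂)/(n−1) = (132×109−40.1×288)/0.22 = 12600 J.
ΔU = nCvΔT = 3.44×20.8×(403−500) = -6910 J.
Q = ΔU + W = 5650 J.
Net over both steps: W = 12600 J, Q = 11000 J, ΔU = -1550 J.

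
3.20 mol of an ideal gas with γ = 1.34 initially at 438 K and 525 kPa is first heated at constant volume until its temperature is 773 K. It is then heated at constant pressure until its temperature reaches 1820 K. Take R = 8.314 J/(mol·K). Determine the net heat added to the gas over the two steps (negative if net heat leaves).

136000 J

V₁ = nRT₁/P₁ = 3.20×8.314×438/525 = 22.2 L.
Step 1 — Isochoric: V stays 22.2 L; P/T = const ⇒ T₂ = 773 K, P₂ = 927 kPa.
W = 0 (no volume change).
ΔU = nCvΔT = 3.20×24.5×(773−438) = 26200 J.
Q = ΔU = 26200 J.
State after step 1: P = 927 kPa, V = 22.2 L, T = 773 K.
Step 2 — Isobaric: P stays 927 kPa; V/T = const ⇒ T₂ = 1820 K, V₂ = 52.3 L.
W = PΔV = 927×(52.3−22.2) kPa·L = 27900 J.
ΔU = nCvΔT = 3.20×24.5×(1820−773) = 81900 J.
Q = ΔU + W = nCpΔT = 110000 J.
Net over both steps: W = 27900 J, Q = 136000 J, ΔU = 108000 J.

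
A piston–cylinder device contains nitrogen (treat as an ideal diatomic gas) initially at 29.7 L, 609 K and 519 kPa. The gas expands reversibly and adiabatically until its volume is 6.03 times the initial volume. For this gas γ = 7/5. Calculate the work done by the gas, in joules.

n = P₁V₁/(RT₁) = 519×29.7/(8.314×609) = 3.04 mol.
Adiabatic: TV^(γ−1) = const ⇒ T₂ = 609×(0.166)^0.400 = 297 K; PV^γ = const ⇒ P₂ = 41.9 kPa.
ΔU = nCvΔT = 3.04×20.8×(297−609) = -19800 J.
Q = 0 for an adiabatic process, so W = −ΔU = 19800 J.

19800 J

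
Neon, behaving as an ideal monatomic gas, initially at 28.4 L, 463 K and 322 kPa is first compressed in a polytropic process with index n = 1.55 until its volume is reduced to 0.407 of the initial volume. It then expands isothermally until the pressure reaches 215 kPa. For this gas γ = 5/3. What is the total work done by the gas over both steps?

16300 J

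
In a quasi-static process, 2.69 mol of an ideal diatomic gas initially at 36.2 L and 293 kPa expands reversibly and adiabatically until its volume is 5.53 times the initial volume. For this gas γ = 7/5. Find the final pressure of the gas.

T₁ = P₁V₁/(nR) = 293×36.2/(2.69×8.314) = 474 K.
Adiabatic: TV^(γ−1) = const ⇒ T₂ = 474×(0.181)^0.400 = 239 K; PV^γ = const ⇒ P₂ = 26.7 kPa.

26.7 kPa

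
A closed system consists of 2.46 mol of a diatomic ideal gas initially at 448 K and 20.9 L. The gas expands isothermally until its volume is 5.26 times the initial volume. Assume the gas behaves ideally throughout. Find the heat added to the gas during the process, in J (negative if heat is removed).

15200 J

P₁ = nRT₁/V₁ = 2.46×8.314×448/20.9 = 438 kPa.
Isothermal: T stays 448 K; PV = const ⇒ V₂ = 110 L, P₂ = 83.3 kPa.
ΔU = 0 (ideal gas, T constant).
W = nRT ln(V₂/V₁) = 2.46×8.314×448×ln(5.26) = 15200 J.
Q = ΔU + W = 15200 J.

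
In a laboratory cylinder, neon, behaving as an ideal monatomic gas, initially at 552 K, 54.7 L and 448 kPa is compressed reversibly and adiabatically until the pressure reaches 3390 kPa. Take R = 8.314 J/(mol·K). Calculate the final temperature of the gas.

Adiabatic: T₂/T₁ = (P₂/P₁)^((γ−1)/γ) ⇒ T₂ = 552×(7.57)^0.400 = 1240 K; V₂ = 16.2 L.

1240 K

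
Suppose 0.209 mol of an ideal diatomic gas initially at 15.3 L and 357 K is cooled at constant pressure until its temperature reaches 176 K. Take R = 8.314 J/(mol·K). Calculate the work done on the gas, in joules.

315 J

P₁ = nRT₁/V₁ = 0.209×8.314×357/15.3 = 40.5 kPa.
Isobaric: P stays 40.5 kPa; V/T = const ⇒ T₂ = 176 K, V₂ = 7.54 L.
W = PΔV = 40.5×(7.54−15.3) kPa·L = -315 J.
Work done on the gas = −W_by = 315 J.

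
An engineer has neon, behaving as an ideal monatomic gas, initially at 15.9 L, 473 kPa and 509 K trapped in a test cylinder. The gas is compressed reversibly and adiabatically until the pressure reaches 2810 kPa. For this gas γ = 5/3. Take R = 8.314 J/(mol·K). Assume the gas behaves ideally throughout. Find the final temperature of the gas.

1040 K

Adiabatic: T₂/T₁ = (P₂/P₁)^((γ−1)/γ) ⇒ T₂ = 509×(5.94)^0.400 = 1040 K; V₂ = 5.46 L.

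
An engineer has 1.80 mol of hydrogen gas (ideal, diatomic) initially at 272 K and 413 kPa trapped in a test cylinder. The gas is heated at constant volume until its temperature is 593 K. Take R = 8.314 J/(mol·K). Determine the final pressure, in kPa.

900 kPa

V₁ = nRT₁/P₁ = 1.80×8.314×272/413 = 9.86 L.
Isochoric: V stays 9.86 L; P/T = const ⇒ T₂ = 593 K, P₂ = 900 kPa.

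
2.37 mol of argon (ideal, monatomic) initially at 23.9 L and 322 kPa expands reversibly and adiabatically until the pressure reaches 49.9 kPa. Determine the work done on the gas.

-6070 J

T₁ = P₁V₁/(nR) = 322×23.9/(2.37×8.314) = 391 K.
Adiabatic: T₂/T₁ = (P₂/P₁)^((γ−1)/γ) ⇒ T₂ = 391×(0.155)^0.400 = 185 K; V₂ = 73.2 L.
ΔU = nCvΔT = 2.37×12.5×(185−391) = -6070 J.
Q = 0 for an adiabatic process, so W = −ΔU = 6070 J.
Work done on the gas = −W_by = -6070 J.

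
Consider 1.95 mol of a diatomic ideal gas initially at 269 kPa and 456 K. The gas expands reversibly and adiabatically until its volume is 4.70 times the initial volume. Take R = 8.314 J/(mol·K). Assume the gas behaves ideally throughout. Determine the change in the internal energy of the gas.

V₁ = nRT₁/P₁ = 1.95×8.314×456/269 = 27.5 L.
Adiabatic: TV^(γ−1) = const ⇒ T₂ = 456×(0.213)^0.400 = 246 K; PV^γ = const ⇒ P₂ = 30.8 kPa.
For an ideal gas ΔU = nCvΔT with Cv = (5/2)R = 20.8 J/(mol·K).
ΔU = 1.95×20.8×(246−456) = -8530 J.

-8530 J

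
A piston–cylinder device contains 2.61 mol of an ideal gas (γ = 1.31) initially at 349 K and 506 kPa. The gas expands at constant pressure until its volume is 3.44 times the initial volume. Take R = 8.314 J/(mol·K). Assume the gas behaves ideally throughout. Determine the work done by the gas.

18500 J

V₁ = nRT₁/P₁ = 2.61×8.314×349/506 = 15.0 L.
Isobaric: P stays 506 kPa; V/T = const ⇒ T₂ = 1200 K, V₂ = 51.5 L.
W = PΔV = 506×(51.5−15.0) kPa·L = 18500 J.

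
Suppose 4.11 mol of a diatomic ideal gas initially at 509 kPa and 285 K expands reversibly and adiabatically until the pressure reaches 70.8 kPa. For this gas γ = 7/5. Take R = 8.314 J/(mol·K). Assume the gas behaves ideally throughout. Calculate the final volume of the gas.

V₁ = nRT₁/P₁ = 4.11×8.314×285/509 = 19.1 L.
Adiabatic: T₂/T₁ = (P₂/P₁)^((γ−1)/γ) ⇒ T₂ = 285×(0.139)^0.286 = 162 K; V₂ = 78.3 L.

78.3 L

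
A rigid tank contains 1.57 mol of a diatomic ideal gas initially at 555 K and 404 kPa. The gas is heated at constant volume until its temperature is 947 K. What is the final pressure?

689 kPa

V₁ = nRT₁/P₁ = 1.57×8.314×555/404 = 17.9 L.
Isochoric: V stays 17.9 L; P/T = const ⇒ T₂ = 947 K, P₂ = 689 kPa.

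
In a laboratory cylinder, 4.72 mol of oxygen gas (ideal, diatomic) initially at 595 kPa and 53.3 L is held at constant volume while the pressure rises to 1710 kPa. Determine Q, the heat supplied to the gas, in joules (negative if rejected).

T₁ = P₁V₁/(nR) = 595×53.3/(4.72×8.314) = 808 K.
Isochoric: V stays 53.3 L; P/T = const ⇒ T₂ = 2320 K, P₂ = 1710 kPa.
W = 0 (no volume change).
ΔU = nCvΔT = 4.72×20.8×(2320−808) = 149000 J.
Q = ΔU = 149000 J.

149000 J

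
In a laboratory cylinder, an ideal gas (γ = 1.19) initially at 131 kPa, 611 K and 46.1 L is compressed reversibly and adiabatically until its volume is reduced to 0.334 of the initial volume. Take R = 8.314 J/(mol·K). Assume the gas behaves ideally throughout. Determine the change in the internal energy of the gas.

7360 J

n = P₁V₁/(RT₁) = 131×46.1/(8.314×611) = 1.19 mol.
Adiabatic: TV^(γ−1) = const ⇒ T₂ = 611×(2.99)^0.190 = 753 K; PV^γ = const ⇒ P₂ = 483 kPa.
For an ideal gas ΔU = nCvΔT with Cv = R/(γ−1) = 43.8 J/(mol·K).
ΔU = 1.19×43.8×(753−611) = 7360 J.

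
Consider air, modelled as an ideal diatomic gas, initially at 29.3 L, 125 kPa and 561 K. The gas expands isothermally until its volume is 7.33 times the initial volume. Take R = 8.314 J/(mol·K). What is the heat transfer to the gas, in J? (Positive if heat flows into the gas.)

n = P₁V₁/(RT₁) = 125×29.3/(8.314×561) = 0.785 mol.
Isothermal: T stays 561 K; PV = const ⇒ V₂ = 215 L, P₂ = 17.1 kPa.
ΔU = 0 (ideal gas, T constant).
W = nRT ln(V₂/V₁) = 0.785×8.314×561×ln(7.33) = 7300 J.
Q = ΔU + W = 7300 J.

7300 J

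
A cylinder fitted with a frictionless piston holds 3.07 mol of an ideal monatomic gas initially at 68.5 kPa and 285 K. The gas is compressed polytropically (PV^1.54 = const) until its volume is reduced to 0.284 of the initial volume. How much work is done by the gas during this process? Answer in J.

-13100 J

V₁ = nRT₁/P₁ = 3.07×8.314×285/68.5 = 106 L.
Polytropic n=1.54: T₂ = T₁(V₁/V₂)^(n−1) = 285×(3.52)^0.54 = 562 K; P₂ = P₁(V₁/V₂)^n = 476 kPa.
W = (P₁V₁−P₂V₂)/(n−1) = (68.5×106−476×30.2)/0.54 = -13100 J.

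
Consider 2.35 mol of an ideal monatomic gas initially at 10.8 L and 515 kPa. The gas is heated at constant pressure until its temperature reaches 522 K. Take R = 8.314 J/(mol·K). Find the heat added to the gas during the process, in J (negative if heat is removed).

11600 J

T₁ = P₁V₁/(nR) = 515×10.8/(2.35×8.314) = 285 K.
Isobaric: P stays 515 kPa; V/T = const ⇒ T₂ = 522 K, V₂ = 19.8 L.
W = PΔV = 515×(19.8−10.8) kPa·L = 4640 J.
ΔU = nCvΔT = 2.35×12.5×(522−285) = 6960 J.
Q = ΔU + W = nCpΔT = 11600 J.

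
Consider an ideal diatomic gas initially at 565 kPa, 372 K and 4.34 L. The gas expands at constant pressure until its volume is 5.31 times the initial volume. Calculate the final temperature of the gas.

Isobaric: P stays 565 kPa; V/T = const ⇒ T₂ = 1980 K, V₂ = 23.0 L.

1980 K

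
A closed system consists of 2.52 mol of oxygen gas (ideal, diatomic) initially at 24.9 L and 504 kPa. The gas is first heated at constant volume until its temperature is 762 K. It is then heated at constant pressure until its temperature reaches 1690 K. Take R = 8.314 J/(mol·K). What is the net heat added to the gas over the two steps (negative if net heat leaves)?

76600 J

T₁ = P₁V₁/(nR) = 504×24.9/(2.52×8.314) = 599 K.
Step 1 — Isochoric: V stays 24.9 L; P/T = const ⇒ T₂ = 762 K, P₂ = 641 kPa.
W = 0 (no volume change).
ΔU = nCvΔT = 2.52×20.8×(762−599) = 8540 J.
Q = ΔU = 8540 J.
State after step 1: P = 641 kPa, V = 24.9 L, T = 762 K.
Step 2 — Isobaric: P stays 641 kPa; V/T = const ⇒ T₂ = 1690 K, V₂ = 55.2 L.
W = PΔV = 641×(55.2−24.9) kPa·L = 19400 J.
ΔU = nCvΔT = 2.52×20.8×(1690−762) = 48600 J.
Q = ΔU + W = nCpΔT = 68000 J.
Net over both steps: W = 19400 J, Q = 76600 J, ΔU = 57100 J.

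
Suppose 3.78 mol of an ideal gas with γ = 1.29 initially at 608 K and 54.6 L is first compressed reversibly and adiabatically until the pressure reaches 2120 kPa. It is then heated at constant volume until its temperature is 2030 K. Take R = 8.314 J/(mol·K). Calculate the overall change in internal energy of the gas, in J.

P₁ = nRT₁/V₁ = 3.78×8.314×608/54.6 = 350 kPa.
Step 1 — Adiabatic: T₂/T₁ = (P₂/P₁)^((γ−1)/γ) ⇒ T₂ = 608×(6.06)^0.225 = 912 K; V₂ = 13.5 L.
ΔU = nCvΔT = 3.78×28.7×(912−608) = 32900 J.
Q = 0 for an adiabatic process, so W = −ΔU = -32900 J.
State after step 1: P = 2120 kPa, V = 13.5 L, T = 912 K.
Step 2 — Isochoric: V stays 13.5 L; P/T = const ⇒ T₂ = 2030 K, P₂ = 4720 kPa.
W = 0 (no volume change).
ΔU = nCvΔT = 3.78×28.7×(2030−912) = 121000 J.
Q = ΔU = 121000 J.
Net over both steps: W = -32900 J, Q = 121000 J, ΔU = 154000 J.

154000 J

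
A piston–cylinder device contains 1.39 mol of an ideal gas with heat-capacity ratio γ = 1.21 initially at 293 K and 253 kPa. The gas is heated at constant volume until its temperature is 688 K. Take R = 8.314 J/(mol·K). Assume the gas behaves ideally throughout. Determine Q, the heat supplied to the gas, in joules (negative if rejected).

V₁ = nRT₁/P₁ = 1.39×8.314×293/253 = 13.4 L.
Isochoric: V stays 13.4 L; P/T = const ⇒ T₂ = 688 K, P₂ = 594 kPa.
W = 0 (no volume change).
ΔU = nCvΔT = 1.39×39.6×(688−293) = 21700 J.
Q = ΔU = 21700 J.

21700 J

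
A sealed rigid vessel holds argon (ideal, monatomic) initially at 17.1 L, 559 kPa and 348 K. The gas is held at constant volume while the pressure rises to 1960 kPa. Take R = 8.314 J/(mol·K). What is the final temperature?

Isochoric: V stays 17.1 L; P/T = const ⇒ T₂ = 1220 K, P₂ = 1960 kPa.

1220 K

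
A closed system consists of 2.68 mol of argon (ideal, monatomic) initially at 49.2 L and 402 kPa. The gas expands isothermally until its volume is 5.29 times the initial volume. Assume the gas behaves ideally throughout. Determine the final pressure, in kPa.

76.0 kPa

T₁ = P₁V₁/(nR) = 402×49.2/(2.68×8.314) = 888 K.
Isothermal: T stays 888 K; PV = const ⇒ V₂ = 260 L, P₂ = 76.0 kPa.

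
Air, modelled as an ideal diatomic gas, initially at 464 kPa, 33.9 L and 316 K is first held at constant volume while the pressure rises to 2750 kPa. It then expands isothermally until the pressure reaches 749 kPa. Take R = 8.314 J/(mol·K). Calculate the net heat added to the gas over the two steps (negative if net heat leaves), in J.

315000 J

n = P₁V₁/(RT₁) = 464×33.9/(8.314×316) = 5.99 mol.
Step 1 — Isochoric: V stays 33.9 L; P/T = const ⇒ T₂ = 1870 K, P₂ = 2750 kPa.
W = 0 (no volume change).
ΔU = nCvΔT = 5.99×20.8×(1870−316) = 194000 J.
Q = ΔU = 194000 J.
State after step 1: P = 2750 kPa, V = 33.9 L, T = 1870 K.
Step 2 — Isothermal: T stays 1870 K; PV = const ⇒ V₂ = 124 L, P₂ = 749 kPa.
ΔU = 0 (ideal gas, T constant).
W = nRT ln(V₂/V₁) = 5.99×8.314×1870×ln(3.67) = 121000 J.
Q = ΔU + W = 121000 J.
Net over both steps: W = 121000 J, Q = 315000 J, ΔU = 194000 J.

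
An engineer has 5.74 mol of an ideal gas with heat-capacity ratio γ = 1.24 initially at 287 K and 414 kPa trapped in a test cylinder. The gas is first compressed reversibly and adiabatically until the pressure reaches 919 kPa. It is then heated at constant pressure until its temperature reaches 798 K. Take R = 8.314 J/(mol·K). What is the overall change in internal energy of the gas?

102000 J

V₁ = nRT₁/P₁ = 5.74×8.314×287/414 = 33.1 L.
Step 1 — Adiabatic: T₂/T₁ = (P₂/P₁)^((γ−1)/γ) ⇒ T₂ = 287×(2.22)^0.194 = 335 K; V₂ = 17.4 L.
ΔU = nCvΔT = 5.74×34.6×(335−287) = 9520 J.
Q = 0 for an adiabatic process, so W = −ΔU = -9520 J.
State after step 1: P = 919 kPa, V = 17.4 L, T = 335 K.
Step 2 — Isobaric: P stays 919 kPa; V/T = const ⇒ T₂ = 798 K, V₂ = 41.4 L.
W = PΔV = 919×(41.4−17.4) kPa·L = 22100 J.
ΔU = nCvΔT = 5.74×34.6×(798−335) = 92100 J.
Q = ΔU + W = nCpΔT = 114000 J.
Net over both steps: W = 12600 J, Q = 114000 J, ΔU = 102000 J.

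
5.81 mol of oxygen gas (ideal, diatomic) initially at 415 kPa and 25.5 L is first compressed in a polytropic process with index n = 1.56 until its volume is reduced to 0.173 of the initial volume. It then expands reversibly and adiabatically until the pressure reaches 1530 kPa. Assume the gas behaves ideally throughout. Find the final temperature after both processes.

389 K

T₁ = P₁V₁/(nR) = 415×25.5/(5.81×8.314) = 219 K.
Step 1 — Polytropic n=1.56: T₂ = T₁(V₁/V₂)^(n−1) = 219×(5.78)^0.56 = 585 K; P₂ = P₁(V₁/V₂)^n = 6410 kPa.
W = (P₁V₁−P₂V₂)/(n−1) = (415×25.5−6410×4.41)/0.56 = -31600 J.
ΔU = nCvΔT = 5.81×20.8×(585−219) = 44200 J.
Q = ΔU + W = 12600 J.
State after step 1: P = 6410 kPa, V = 4.41 L, T = 585 K.
Step 2 — Adiabatic: T₂/T₁ = (P₂/P₁)^((γ−1)/γ) ⇒ T₂ = 585×(0.239)^0.286 = 389 K; V₂ = 12.3 L.
ΔU = nCvΔT = 5.81×20.8×(389−585) = -23700 J.
Q = 0 for an adiabatic process, so W = −ΔU = 23700 J.
Net over both steps: W = -7850 J, Q = 12600 J, ΔU = 20500 J.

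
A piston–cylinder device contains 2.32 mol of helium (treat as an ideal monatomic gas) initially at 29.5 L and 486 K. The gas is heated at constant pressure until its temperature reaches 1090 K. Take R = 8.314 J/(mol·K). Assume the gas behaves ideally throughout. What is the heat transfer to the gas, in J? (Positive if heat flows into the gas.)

29100 J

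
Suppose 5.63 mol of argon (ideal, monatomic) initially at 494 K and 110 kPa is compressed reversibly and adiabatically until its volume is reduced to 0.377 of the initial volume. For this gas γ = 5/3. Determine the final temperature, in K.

947 K

V₁ = nRT₁/P₁ = 5.63×8.314×494/110 = 210 L.
Adiabatic: TV^(γ−1) = const ⇒ T₂ = 494×(2.65)^0.667 = 947 K; PV^γ = const ⇒ P₂ = 559 kPa.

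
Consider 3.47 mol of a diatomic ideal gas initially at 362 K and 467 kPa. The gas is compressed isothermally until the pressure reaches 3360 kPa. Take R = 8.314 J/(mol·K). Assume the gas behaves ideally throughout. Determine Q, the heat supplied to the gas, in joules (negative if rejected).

-20600 J

V₁ = nRT₁/P₁ = 3.47×8.314×362/467 = 22.4 L.
Isothermal: T stays 362 K; PV = const ⇒ V₂ = 3.11 L, P₂ = 3360 kPa.
ΔU = 0 (ideal gas, T constant).
W = nRT ln(V₂/V₁) = 3.47×8.314×362×ln(0.139) = -20600 J.
Q = ΔU + W = -20600 J.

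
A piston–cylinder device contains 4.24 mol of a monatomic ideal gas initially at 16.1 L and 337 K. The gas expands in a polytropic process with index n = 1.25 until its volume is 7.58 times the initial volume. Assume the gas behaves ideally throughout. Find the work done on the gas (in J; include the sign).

-18900 J

P₁ = nRT₁/V₁ = 4.24×8.314×337/16.1 = 738 kPa.
Polytropic n=1.25: T₂ = T₁(V₁/V₂)^(n−1) = 337×(0.132)^0.25 = 203 K; P₂ = P₁(V₁/V₂)^n = 58.7 kPa.
W = (P₁V₁−P₂V₂)/(n−1) = (738×16.1−58.7×122)/0.25 = 18900 J.
Work done on the gas = −W_by = -18900 J.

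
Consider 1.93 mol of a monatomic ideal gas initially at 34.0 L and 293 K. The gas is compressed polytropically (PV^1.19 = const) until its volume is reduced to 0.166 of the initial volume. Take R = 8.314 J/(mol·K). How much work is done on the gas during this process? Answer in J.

10100 J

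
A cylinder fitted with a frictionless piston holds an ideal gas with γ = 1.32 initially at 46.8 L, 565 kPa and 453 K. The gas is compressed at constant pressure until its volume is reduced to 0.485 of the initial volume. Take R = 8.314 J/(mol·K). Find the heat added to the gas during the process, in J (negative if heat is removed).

n = P₁V₁/(RT₁) = 565×46.8/(8.314×453) = 7.02 mol.
Isobaric: P stays 565 kPa; V/T = const ⇒ T₂ = 220 K, V₂ = 22.7 L.
W = PΔV = 565×(22.7−46.8) kPa·L = -13600 J.
ΔU = nCvΔT = 7.02×26.0×(220−453) = -42600 J.
Q = ΔU + W = nCpΔT = -56200 J.

-56200 J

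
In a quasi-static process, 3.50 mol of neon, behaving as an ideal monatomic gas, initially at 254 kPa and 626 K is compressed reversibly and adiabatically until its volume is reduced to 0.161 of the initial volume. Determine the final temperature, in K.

V₁ = nRT₁/P₁ = 3.50×8.314×626/254 = 71.7 L.
Adiabatic: TV^(γ−1) = const ⇒ T₂ = 626×(6.21)^0.667 = 2120 K; PV^γ = const ⇒ P₂ = 5330 kPa.

2120 K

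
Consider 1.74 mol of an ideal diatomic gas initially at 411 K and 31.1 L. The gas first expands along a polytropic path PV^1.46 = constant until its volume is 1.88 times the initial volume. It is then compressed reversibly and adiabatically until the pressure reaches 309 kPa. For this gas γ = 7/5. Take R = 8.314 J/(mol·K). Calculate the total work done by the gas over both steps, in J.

-2220 J

P₁ = nRT₁/V₁ = 1.74×8.314×411/31.1 = 191 kPa.
Step 1 — Polytropic n=1.46: T₂ = T₁(V₁/V₂)^(n−1) = 411×(0.532)^0.46 = 307 K; P₂ = P₁(V₁/V₂)^n = 76.1 kPa.
W = (P₁V₁−P₂V₂)/(n−1) = (191×31.1−76.1×58.5)/0.46 = 3260 J.
ΔU = nCvΔT = 1.74×20.8×(307−411) = -3750 J.
Q = ΔU + W = -489 J.
State after step 1: P = 76.1 kPa, V = 58.5 L, T = 307 K.
Step 2 — Adiabatic: T₂/T₁ = (P₂/P₁)^((γ−1)/γ) ⇒ T₂ = 307×(4.06)^0.286 = 459 K; V₂ = 21.5 L.
ΔU = nCvΔT = 1.74×20.8×(459−307) = 5480 J.
Q = 0 for an adiabatic process, so W = −ΔU = -5480 J.
Net over both steps: W = -2220 J, Q = -489 J, ΔU = 1730 J.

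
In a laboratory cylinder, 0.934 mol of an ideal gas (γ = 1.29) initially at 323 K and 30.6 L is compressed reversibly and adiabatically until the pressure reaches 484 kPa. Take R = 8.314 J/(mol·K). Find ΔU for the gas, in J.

P₁ = nRT₁/V₁ = 0.934×8.314×323/30.6 = 82.0 kPa.
Adiabatic: T₂/T₁ = (P₂/P₁)^((γ−1)/γ) ⇒ T₂ = 323×(5.90)^0.225 = 481 K; V₂ = 7.72 L.
For an ideal gas ΔU = nCvΔT with Cv = R/(γ−1) = 28.7 J/(mol·K).
ΔU = 0.934×28.7×(481−323) = 4240 J.

4240 J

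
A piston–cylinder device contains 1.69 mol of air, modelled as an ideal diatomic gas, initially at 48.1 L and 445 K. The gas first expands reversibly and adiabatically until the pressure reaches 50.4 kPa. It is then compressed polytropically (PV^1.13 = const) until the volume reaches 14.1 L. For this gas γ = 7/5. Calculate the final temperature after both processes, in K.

P₁ = nRT₁/V₁ = 1.69×8.314×445/48.1 = 130 kPa.
Step 1 — Adiabatic: T₂/T₁ = (P₂/P₁)^((γ−1)/γ) ⇒ T₂ = 445×(0.388)^0.286 = 339 K; V₂ = 94.6 L.
ΔU = nCvΔT = 1.69×20.8×(339−445) = -3710 J.
Q = 0 for an adiabatic process, so W = −ΔU = 3710 J.
State after step 1: P = 50.4 kPa, V = 94.6 L, T = 339 K.
Step 2 — Polytropic n=1.13: T₂ = T₁(V₁/V₂)^(n−1) = 339×(6.71)^0.13 = 435 K; P₂ = P₁(V₁/V₂)^n = 433 kPa.
W = (P₁V₁−P₂V₂)/(n−1) = (50.4×94.6−433×14.1)/0.13 = -10300 J.
ΔU = nCvΔT = 1.69×20.8×(435−339) = 3350 J.
Q = ΔU + W = -6950 J.
Net over both steps: W = -6600 J, Q = -6950 J, ΔU = -359 J.

435 K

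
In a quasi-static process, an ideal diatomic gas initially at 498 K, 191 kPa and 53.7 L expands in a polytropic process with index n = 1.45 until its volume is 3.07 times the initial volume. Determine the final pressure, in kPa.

Polytropic n=1.45: T₂ = T₁(V₁/V₂)^(n−1) = 498×(0.326)^0.45 = 301 K; P₂ = P₁(V₁/V₂)^n = 37.6 kPa.

37.6 kPa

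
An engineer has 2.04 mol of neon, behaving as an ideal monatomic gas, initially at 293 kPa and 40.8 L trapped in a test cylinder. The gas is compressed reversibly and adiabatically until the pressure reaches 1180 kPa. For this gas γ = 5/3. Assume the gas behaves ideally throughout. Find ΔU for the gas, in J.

T₁ = P₁V₁/(nR) = 293×40.8/(2.04×8.314) = 705 K.
Adiabatic: T₂/T₁ = (P₂/P₁)^((γ−1)/γ) ⇒ T₂ = 705×(4.03)^0.400 = 1230 K; V₂ = 17.7 L.
For an ideal gas ΔU = nCvΔT with Cv = (3/2)R = 12.5 J/(mol·K).
ΔU = 2.04×12.5×(1230−705) = 13400 J.

13400 J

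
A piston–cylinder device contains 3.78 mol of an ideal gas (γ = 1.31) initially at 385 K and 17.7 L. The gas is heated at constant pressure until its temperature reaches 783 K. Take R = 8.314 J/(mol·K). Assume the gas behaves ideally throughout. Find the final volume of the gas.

P₁ = nRT₁/V₁ = 3.78×8.314×385/17.7 = 684 kPa.
Isobaric: P stays 684 kPa; V/T = const ⇒ T₂ = 783 K, V₂ = 36.0 L.

36.0 L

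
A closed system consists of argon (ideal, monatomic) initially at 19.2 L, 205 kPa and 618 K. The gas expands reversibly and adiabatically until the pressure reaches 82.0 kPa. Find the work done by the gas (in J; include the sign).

1810 J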